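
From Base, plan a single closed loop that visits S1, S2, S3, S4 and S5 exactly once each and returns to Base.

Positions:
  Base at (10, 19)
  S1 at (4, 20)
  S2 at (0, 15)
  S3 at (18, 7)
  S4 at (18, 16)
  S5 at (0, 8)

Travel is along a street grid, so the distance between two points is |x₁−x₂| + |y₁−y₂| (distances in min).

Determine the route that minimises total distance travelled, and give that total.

There are 60 distinct closed tours to check (reversals are equivalent).
Base - S1 - S2 - S3 - S4 - S5 - Base: 7+9+26+9+26+21 = 98
Base - S1 - S2 - S3 - S5 - S4 - Base: 7+9+26+19+26+11 = 98
Base - S1 - S2 - S4 - S3 - S5 - Base: 7+9+19+9+19+21 = 84
Base - S1 - S2 - S4 - S5 - S3 - Base: 7+9+19+26+19+20 = 100
Base - S1 - S2 - S5 - S3 - S4 - Base: 7+9+7+19+9+11 = 62
Base - S1 - S2 - S5 - S4 - S3 - Base: 7+9+7+26+9+20 = 78
Base - S1 - S3 - S2 - S4 - S5 - Base: 7+27+26+19+26+21 = 126
Base - S1 - S3 - S2 - S5 - S4 - Base: 7+27+26+7+26+11 = 104
Base - S1 - S3 - S4 - S2 - S5 - Base: 7+27+9+19+7+21 = 90
Base - S1 - S3 - S4 - S5 - S2 - Base: 7+27+9+26+7+14 = 90
Base - S1 - S3 - S5 - S2 - S4 - Base: 7+27+19+7+19+11 = 90
Base - S1 - S3 - S5 - S4 - S2 - Base: 7+27+19+26+19+14 = 112
Base - S1 - S4 - S2 - S3 - S5 - Base: 7+18+19+26+19+21 = 110
Base - S1 - S4 - S2 - S5 - S3 - Base: 7+18+19+7+19+20 = 90
… (46 more)
The minimum is 62.
One optimal route: Base → S1 → S2 → S5 → S3 → S4 → Base (or its reverse).

62 min — the shortest possible round trip.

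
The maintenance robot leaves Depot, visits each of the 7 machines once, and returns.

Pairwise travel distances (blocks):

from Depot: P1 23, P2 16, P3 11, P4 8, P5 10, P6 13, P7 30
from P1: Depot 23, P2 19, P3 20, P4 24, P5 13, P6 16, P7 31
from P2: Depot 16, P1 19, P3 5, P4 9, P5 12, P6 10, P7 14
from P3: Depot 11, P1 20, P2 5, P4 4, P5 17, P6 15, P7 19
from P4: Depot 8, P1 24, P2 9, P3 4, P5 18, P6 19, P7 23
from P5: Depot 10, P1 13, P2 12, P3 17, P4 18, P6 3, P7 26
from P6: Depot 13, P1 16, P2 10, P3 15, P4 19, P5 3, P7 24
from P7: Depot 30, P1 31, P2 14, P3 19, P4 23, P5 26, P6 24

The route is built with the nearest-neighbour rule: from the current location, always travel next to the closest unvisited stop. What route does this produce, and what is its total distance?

Nearest-neighbour total = 104 blocks; route Depot → P4 → P3 → P2 → P6 → P5 → P1 → P7 → Depot.

At Depot the remaining stops are P4 8, P5 10, P3 11, P6 13, P2 16, P1 23, P7 30; go to P4.
At P4 the remaining stops are P3 4, P2 9, P5 18, P6 19, P7 23, P1 24; go to P3.
At P3 the remaining stops are P2 5, P6 15, P5 17, P7 19, P1 20; go to P2.
At P2 the remaining stops are P6 10, P5 12, P7 14, P1 19; go to P6.
At P6 the remaining stops are P5 3, P1 16, P7 24; go to P5.
At P5 the remaining stops are P1 13, P7 26; go to P1.
At P1 the remaining stops are P7 31; go to P7.
Return P7→Depot: 30.
Total = 8 + 4 + 5 + 10 + 3 + 13 + 31 + 30 = 104.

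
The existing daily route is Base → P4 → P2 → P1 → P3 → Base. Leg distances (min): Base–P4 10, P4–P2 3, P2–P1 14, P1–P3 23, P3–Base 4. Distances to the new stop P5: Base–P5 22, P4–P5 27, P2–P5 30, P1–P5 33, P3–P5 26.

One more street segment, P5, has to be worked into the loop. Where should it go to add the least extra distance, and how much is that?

Insertion cost between consecutive stops i–j is d(i,P5) + d(P5,j) − d(i,j):
  between Base and P4: 22 + 27 − 10 = 39
  between P4 and P2: 27 + 30 − 3 = 54
  between P2 and P1: 30 + 33 − 14 = 49
  between P1 and P3: 33 + 26 − 23 = 36
  between P3 and Base: 26 + 22 − 4 = 44
Cheapest insertion is between P1 and P3, adding 36.
New total = 54 + 36 = 90.

+36 min — insert P5 between P1 and P3.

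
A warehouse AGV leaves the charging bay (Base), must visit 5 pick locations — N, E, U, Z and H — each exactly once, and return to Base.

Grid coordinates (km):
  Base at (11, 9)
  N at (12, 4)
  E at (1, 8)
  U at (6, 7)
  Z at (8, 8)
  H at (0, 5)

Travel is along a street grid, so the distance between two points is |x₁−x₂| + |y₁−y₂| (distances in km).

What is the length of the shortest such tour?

36 km — the shortest possible round trip.

With 5 stops there are 5!/2 = 60 distinct round trips (a route and its reverse cost the same).
Base - N - E - U - Z - H - Base: 6+15+6+3+11+15 = 56
Base - N - E - U - H - Z - Base: 6+15+6+8+11+4 = 50
Base - N - E - Z - U - H - Base: 6+15+7+3+8+15 = 54
Base - N - E - Z - H - U - Base: 6+15+7+11+8+7 = 54
Base - N - E - H - U - Z - Base: 6+15+4+8+3+4 = 40
Base - N - E - H - Z - U - Base: 6+15+4+11+3+7 = 46
Base - N - U - E - Z - H - Base: 6+9+6+7+11+15 = 54
Base - N - U - E - H - Z - Base: 6+9+6+4+11+4 = 40
Base - N - U - Z - E - H - Base: 6+9+3+7+4+15 = 44
Base - N - U - Z - H - E - Base: 6+9+3+11+4+11 = 44
Base - N - U - H - E - Z - Base: 6+9+8+4+7+4 = 38
Base - N - U - H - Z - E - Base: 6+9+8+11+7+11 = 52
Base - N - Z - E - U - H - Base: 6+8+7+6+8+15 = 50
Base - N - Z - E - H - U - Base: 6+8+7+4+8+7 = 40
… (46 more)
Base - N - H - E - U - Z - Base: 6+13+4+6+3+4 = 36  ← best
The minimum is 36.
One optimal route: Base → N → H → E → U → Z → Base (or its reverse).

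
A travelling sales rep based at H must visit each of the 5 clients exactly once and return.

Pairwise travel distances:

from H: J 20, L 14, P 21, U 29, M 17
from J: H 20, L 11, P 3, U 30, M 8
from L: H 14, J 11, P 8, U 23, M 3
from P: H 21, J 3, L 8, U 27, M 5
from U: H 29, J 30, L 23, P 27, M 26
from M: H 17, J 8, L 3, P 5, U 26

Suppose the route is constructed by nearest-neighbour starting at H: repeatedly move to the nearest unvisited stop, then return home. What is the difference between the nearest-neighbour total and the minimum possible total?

H: L=14, M=17, J=20, P=21, U=29 ⇒ L
L: M=3, P=8, J=11, U=23 ⇒ M
M: P=5, J=8, U=26 ⇒ P
P: J=3, U=27 ⇒ J
J: U=30 ⇒ U
NN route H → L → M → P → J → U → H costs 84.
Optimal: H → J → P → M → L → U → H costs 83 (by enumerating all 60 distinct tours).
Excess = 84 − 83 = 1.

The nearest-neighbour route is 1 longer than optimal.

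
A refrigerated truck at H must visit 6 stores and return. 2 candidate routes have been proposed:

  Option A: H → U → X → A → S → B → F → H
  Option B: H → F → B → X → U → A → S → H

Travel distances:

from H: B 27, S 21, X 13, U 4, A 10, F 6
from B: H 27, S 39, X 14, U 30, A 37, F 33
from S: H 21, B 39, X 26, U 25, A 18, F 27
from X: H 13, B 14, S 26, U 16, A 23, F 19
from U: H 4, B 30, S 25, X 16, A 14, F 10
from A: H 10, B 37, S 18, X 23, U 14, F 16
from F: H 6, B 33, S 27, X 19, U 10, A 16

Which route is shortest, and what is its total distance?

122 — Option B is the shortest.

Option A: 4 + 16 + 23 + 18 + 39 + 33 + 6 = 139
Option B: 6 + 33 + 14 + 16 + 14 + 18 + 21 = 122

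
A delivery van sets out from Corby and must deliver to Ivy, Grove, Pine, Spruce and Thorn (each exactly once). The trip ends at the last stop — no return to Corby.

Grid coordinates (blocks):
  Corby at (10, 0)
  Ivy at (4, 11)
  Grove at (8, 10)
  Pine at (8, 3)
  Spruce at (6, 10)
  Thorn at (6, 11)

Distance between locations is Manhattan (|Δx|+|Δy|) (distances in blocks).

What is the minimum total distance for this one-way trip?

There are 5! = 120 possible orderings.
Corby→Ivy→Grove→Pine→Spruce→Thorn: 17+5+7+9+1 = 39
Corby→Ivy→Grove→Pine→Thorn→Spruce: 17+5+7+10+1 = 40
Corby→Ivy→Grove→Spruce→Pine→Thorn: 17+5+2+9+10 = 43
Corby→Ivy→Grove→Spruce→Thorn→Pine: 17+5+2+1+10 = 35
Corby→Ivy→Grove→Thorn→Pine→Spruce: 17+5+3+10+9 = 44
Corby→Ivy→Grove→Thorn→Spruce→Pine: 17+5+3+1+9 = 35
Corby→Ivy→Pine→Grove→Spruce→Thorn: 17+12+7+2+1 = 39
Corby→Ivy→Pine→Grove→Thorn→Spruce: 17+12+7+3+1 = 40
Corby→Ivy→Pine→Spruce→Grove→Thorn: 17+12+9+2+3 = 43
Corby→Ivy→Pine→Spruce→Thorn→Grove: 17+12+9+1+3 = 42
Corby→Ivy→Pine→Thorn→Grove→Spruce: 17+12+10+3+2 = 44
Corby→Ivy→Pine→Thorn→Spruce→Grove: 17+12+10+1+2 = 42
Corby→Ivy→Spruce→Grove→Pine→Thorn: 17+3+2+7+10 = 39
Corby→Ivy→Spruce→Grove→Thorn→Pine: 17+3+2+3+10 = 35
… (106 more)
Corby→Pine→Grove→Spruce→Thorn→Ivy: 5+7+2+1+2 = 17  ← best
The minimum is 17.
One shortest path: Corby → Pine → Grove → Spruce → Thorn → Ivy.

Minimum one-way distance = 17 blocks.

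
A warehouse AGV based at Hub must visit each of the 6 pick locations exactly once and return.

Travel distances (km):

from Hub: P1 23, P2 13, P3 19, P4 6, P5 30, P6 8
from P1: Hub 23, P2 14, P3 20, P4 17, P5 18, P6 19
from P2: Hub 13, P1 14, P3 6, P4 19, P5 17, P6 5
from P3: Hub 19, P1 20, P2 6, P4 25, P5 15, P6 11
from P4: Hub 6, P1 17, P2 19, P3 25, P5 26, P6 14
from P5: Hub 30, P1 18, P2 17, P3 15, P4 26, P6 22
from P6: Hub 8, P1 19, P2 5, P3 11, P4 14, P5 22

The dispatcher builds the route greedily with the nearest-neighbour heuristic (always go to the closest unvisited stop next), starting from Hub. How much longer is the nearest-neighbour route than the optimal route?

Excess over optimum: 12 km.

Hub: P4=6, P6=8, P2=13, P3=19, P1=23, P5=30 ⇒ P4
P4: P6=14, P1=17, P2=19, P3=25, P5=26 ⇒ P6
P6: P2=5, P3=11, P1=19, P5=22 ⇒ P2
P2: P3=6, P1=14, P5=17 ⇒ P3
P3: P5=15, P1=20 ⇒ P5
P5: P1=18 ⇒ P1
NN route Hub → P4 → P6 → P2 → P3 → P5 → P1 → Hub costs 87.
Optimal: Hub → P4 → P1 → P5 → P3 → P2 → P6 → Hub costs 75 (by enumerating all 360 distinct tours).
Excess = 87 − 75 = 12.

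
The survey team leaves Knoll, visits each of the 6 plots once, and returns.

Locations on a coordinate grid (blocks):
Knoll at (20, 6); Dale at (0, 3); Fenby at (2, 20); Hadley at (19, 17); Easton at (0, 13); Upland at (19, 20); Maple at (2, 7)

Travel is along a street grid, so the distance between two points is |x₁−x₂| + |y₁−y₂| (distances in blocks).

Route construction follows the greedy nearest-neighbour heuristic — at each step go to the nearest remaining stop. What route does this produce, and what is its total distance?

Total distance 78 blocks via the nearest-neighbour route Knoll → Hadley → Upland → Fenby → Easton → Maple → Dale → Knoll.

Knoll → [Hadley:12 / Upland:15 / Maple:19 / Dale:23 / Easton:27 / Fenby:32] → Hadley (12)
Hadley → [Upland:3 / Fenby:20 / Easton:23 / Maple:27 / Dale:33] → Upland (3)
Upland → [Fenby:17 / Easton:26 / Maple:30 / Dale:36] → Fenby (17)
Fenby → [Easton:9 / Maple:13 / Dale:19] → Easton (9)
Easton → [Maple:8 / Dale:10] → Maple (8)
Maple → [Dale:6] → Dale (6)
Return Dale→Knoll: 23.
Total = 12 + 3 + 17 + 9 + 8 + 6 + 23 = 78.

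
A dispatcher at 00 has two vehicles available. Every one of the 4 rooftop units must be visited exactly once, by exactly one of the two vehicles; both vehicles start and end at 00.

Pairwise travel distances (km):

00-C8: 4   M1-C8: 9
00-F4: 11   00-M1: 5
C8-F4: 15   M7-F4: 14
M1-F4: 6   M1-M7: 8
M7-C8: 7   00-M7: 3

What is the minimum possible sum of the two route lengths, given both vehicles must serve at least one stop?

There are 2^3 − 1 = 7 ways to divide the 4 stops into two non-empty groups. For each, the best each vehicle can do is its own shortest tour through its group:
  {M1} + {M7, C8, F4}: 10 + 36 = 46
  {M7} + {M1, C8, F4}: 6 + 30 = 36
  {M1, M7} + {C8, F4}: 16 + 30 = 46
  {C8} + {M1, M7, F4}: 8 + 28 = 36
  {M1, C8} + {M7, F4}: 18 + 28 = 46
  {M7, C8} + {M1, F4}: 14 + 22 = 36
  … (7 splits in total)
Best: vehicle 1 00 → M7 → 00 = 6; vehicle 2 00 → M1 → F4 → C8 → 00 = 30; combined 36.

Minimum combined distance: 36 km.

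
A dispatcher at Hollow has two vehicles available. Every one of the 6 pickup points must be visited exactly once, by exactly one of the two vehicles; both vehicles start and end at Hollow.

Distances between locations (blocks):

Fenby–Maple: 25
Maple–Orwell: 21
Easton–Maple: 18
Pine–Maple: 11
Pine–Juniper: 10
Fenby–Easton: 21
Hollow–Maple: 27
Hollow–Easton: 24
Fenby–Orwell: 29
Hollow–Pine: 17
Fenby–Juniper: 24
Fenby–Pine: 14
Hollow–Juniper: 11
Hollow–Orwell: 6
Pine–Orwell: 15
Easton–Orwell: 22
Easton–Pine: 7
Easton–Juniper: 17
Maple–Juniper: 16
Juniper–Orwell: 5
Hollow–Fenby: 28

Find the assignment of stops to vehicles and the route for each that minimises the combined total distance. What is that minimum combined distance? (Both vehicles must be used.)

Minimum combined distance: 106 blocks.

Check every non-empty split of the stops between the two vehicles; for each half take its own optimal tour:
  {Fenby} + {Easton, Pine, Maple, Juniper, Orwell}: 56 + 69 = 125
  {Easton} + {Fenby, Pine, Maple, Juniper, Orwell}: 48 + 80 = 128
  {Fenby, Easton} + {Pine, Maple, Juniper, Orwell}: 73 + 55 = 128
  {Pine} + {Fenby, Easton, Maple, Juniper, Orwell}: 34 + 94 = 128
  {Fenby, Pine} + {Easton, Maple, Juniper, Orwell}: 59 + 69 = 128
  {Easton, Pine} + {Fenby, Maple, Juniper, Orwell}: 48 + 80 = 128
  … (31 splits in total)
  {Fenby, Easton, Pine, Maple, Juniper} + {Orwell}: 94 + 12 = 106  ← best
Best: vehicle 1 Hollow → Fenby → Easton → Pine → Maple → Juniper → Hollow = 94; vehicle 2 Hollow → Orwell → Hollow = 12; combined 106.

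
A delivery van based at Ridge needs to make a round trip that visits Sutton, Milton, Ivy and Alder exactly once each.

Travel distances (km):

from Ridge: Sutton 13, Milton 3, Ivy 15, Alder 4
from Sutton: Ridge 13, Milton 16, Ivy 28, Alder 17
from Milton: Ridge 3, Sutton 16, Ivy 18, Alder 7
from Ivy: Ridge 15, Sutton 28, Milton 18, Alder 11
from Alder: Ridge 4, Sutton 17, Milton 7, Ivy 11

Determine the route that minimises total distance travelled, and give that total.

Ridge - Sutton - Milton - Ivy - Alder - Ridge: 13+16+18+11+4 = 62
Ridge - Sutton - Milton - Alder - Ivy - Ridge: 13+16+7+11+15 = 62
Ridge - Sutton - Ivy - Milton - Alder - Ridge: 13+28+18+7+4 = 70
Ridge - Sutton - Ivy - Alder - Milton - Ridge: 13+28+11+7+3 = 62
Ridge - Sutton - Alder - Milton - Ivy - Ridge: 13+17+7+18+15 = 70
Ridge - Sutton - Alder - Ivy - Milton - Ridge: 13+17+11+18+3 = 62
Ridge - Milton - Sutton - Ivy - Alder - Ridge: 3+16+28+11+4 = 62
Ridge - Milton - Sutton - Alder - Ivy - Ridge: 3+16+17+11+15 = 62
Ridge - Milton - Ivy - Sutton - Alder - Ridge: 3+18+28+17+4 = 70
Ridge - Milton - Alder - Sutton - Ivy - Ridge: 3+7+17+28+15 = 70
Ridge - Ivy - Sutton - Milton - Alder - Ridge: 15+28+16+7+4 = 70
Ridge - Ivy - Milton - Sutton - Alder - Ridge: 15+18+16+17+4 = 70
The minimum is 62.
One optimal route: Ridge → Sutton → Milton → Ivy → Alder → Ridge (or its reverse).

Shortest round trip = 62 km.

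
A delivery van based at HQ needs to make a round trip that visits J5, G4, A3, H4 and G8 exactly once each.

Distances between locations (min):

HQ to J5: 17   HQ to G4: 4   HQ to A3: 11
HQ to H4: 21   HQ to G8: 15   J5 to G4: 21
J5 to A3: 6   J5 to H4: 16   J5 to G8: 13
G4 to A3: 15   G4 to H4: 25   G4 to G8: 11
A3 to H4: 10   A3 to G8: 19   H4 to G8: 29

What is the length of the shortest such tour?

65 min — the shortest possible round trip.

There are 60 distinct closed tours to check (reversals are equivalent).
HQ-J5-G4-A3-H4-G8-HQ: 17+21+15+10+29+15 = 107
HQ-J5-G4-A3-G8-H4-HQ: 17+21+15+19+29+21 = 122
HQ-J5-G4-H4-A3-G8-HQ: 17+21+25+10+19+15 = 107
HQ-J5-G4-H4-G8-A3-HQ: 17+21+25+29+19+11 = 122
HQ-J5-G4-G8-A3-H4-HQ: 17+21+11+19+10+21 = 99
HQ-J5-G4-G8-H4-A3-HQ: 17+21+11+29+10+11 = 99
HQ-J5-A3-G4-H4-G8-HQ: 17+6+15+25+29+15 = 107
HQ-J5-A3-G4-G8-H4-HQ: 17+6+15+11+29+21 = 99
HQ-J5-A3-H4-G4-G8-HQ: 17+6+10+25+11+15 = 84
HQ-J5-A3-H4-G8-G4-HQ: 17+6+10+29+11+4 = 77
HQ-J5-A3-G8-G4-H4-HQ: 17+6+19+11+25+21 = 99
HQ-J5-A3-G8-H4-G4-HQ: 17+6+19+29+25+4 = 100
HQ-J5-H4-G4-A3-G8-HQ: 17+16+25+15+19+15 = 107
HQ-J5-H4-G4-G8-A3-HQ: 17+16+25+11+19+11 = 99
… (46 more)
HQ-G4-G8-J5-A3-H4-HQ: 4+11+13+6+10+21 = 65  ← best
The minimum is 65.
One optimal route: HQ → G4 → G8 → J5 → A3 → H4 → HQ (or its reverse).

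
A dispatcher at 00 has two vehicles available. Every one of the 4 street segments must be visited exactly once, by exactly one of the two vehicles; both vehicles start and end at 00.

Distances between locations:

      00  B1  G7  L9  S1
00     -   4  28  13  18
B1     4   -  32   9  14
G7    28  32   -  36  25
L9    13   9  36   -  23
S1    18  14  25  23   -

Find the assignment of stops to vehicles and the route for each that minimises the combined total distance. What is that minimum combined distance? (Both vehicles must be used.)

Try each way of splitting the stops between the two vehicles (each non-empty) and, for each split, find the best tour for each vehicle:
  {B1} + {G7, L9, S1}: 8 + 89 = 97
  {G7} + {B1, L9, S1}: 56 + 54 = 110
  {B1, G7} + {L9, S1}: 64 + 54 = 118
  {L9} + {B1, G7, S1}: 26 + 71 = 97
  {B1, L9} + {G7, S1}: 26 + 71 = 97
  {G7, L9} + {B1, S1}: 77 + 36 = 113
  … (7 splits in total)
Best: vehicle 1 00 → B1 → 00 = 8; vehicle 2 00 → G7 → S1 → L9 → 00 = 89; combined 97.

97 — the smallest possible combined total.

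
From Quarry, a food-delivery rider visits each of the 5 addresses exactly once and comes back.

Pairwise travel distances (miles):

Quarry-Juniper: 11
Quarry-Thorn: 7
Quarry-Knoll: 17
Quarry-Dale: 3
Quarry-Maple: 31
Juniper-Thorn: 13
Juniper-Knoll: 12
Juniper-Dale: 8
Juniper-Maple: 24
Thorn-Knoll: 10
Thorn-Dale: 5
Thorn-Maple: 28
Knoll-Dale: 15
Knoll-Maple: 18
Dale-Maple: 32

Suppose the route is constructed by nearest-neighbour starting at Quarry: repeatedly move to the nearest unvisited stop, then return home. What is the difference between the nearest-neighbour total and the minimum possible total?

Excess over optimum: 15 miles.

Quarry: Dale=3, Thorn=7, Juniper=11, Knoll=17, Maple=31 ⇒ Dale
Dale: Thorn=5, Juniper=8, Knoll=15, Maple=32 ⇒ Thorn
Thorn: Knoll=10, Juniper=13, Maple=28 ⇒ Knoll
Knoll: Juniper=12, Maple=18 ⇒ Juniper
Juniper: Maple=24 ⇒ Maple
NN route Quarry → Dale → Thorn → Knoll → Juniper → Maple → Quarry costs 85.
Optimal: Quarry → Thorn → Knoll → Maple → Juniper → Dale → Quarry costs 70 (by enumerating all 60 distinct tours).
Excess = 85 − 70 = 15.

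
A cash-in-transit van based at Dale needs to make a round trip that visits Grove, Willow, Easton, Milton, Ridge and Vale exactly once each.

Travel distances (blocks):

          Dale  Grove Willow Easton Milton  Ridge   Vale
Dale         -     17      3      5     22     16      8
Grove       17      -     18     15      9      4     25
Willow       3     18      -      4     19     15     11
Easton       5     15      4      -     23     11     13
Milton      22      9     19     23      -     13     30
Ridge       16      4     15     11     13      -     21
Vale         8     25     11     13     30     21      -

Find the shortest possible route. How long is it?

Dale→Grove→Willow→Easton→Milton→Ridge→Vale→Dale: 17+18+4+23+13+21+8 = 104
Dale→Grove→Willow→Easton→Milton→Vale→Ridge→Dale: 17+18+4+23+30+21+16 = 129
Dale→Grove→Willow→Easton→Ridge→Milton→Vale→Dale: 17+18+4+11+13+30+8 = 101
Dale→Grove→Willow→Easton→Ridge→Vale→Milton→Dale: 17+18+4+11+21+30+22 = 123
Dale→Grove→Willow→Easton→Vale→Milton→Ridge→Dale: 17+18+4+13+30+13+16 = 111
Dale→Grove→Willow→Easton→Vale→Ridge→Milton→Dale: 17+18+4+13+21+13+22 = 108
Dale→Grove→Willow→Milton→Easton→Ridge→Vale→Dale: 17+18+19+23+11+21+8 = 117
Dale→Grove→Willow→Milton→Easton→Vale→Ridge→Dale: 17+18+19+23+13+21+16 = 127
… (352 more)
Dale→Willow→Milton→Grove→Ridge→Easton→Vale→Dale: 3+19+9+4+11+13+8 = 67  ← best
The minimum is 67.
One optimal route: Dale → Willow → Milton → Grove → Ridge → Easton → Vale → Dale (or its reverse).

Shortest round trip = 67 blocks.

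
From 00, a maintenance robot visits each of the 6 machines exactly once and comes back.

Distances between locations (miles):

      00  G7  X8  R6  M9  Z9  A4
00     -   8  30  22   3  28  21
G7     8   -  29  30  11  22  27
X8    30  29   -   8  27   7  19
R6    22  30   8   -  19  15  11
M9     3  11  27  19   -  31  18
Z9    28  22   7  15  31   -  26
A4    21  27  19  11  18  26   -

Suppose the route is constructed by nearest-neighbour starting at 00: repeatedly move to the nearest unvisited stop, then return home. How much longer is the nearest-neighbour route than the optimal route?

00: M9=3, G7=8, A4=21, R6=22, Z9=28, X8=30 ⇒ M9
M9: G7=11, A4=18, R6=19, X8=27, Z9=31 ⇒ G7
G7: Z9=22, A4=27, X8=29, R6=30 ⇒ Z9
Z9: X8=7, R6=15, A4=26 ⇒ X8
X8: R6=8, A4=19 ⇒ R6
R6: A4=11 ⇒ A4
NN route 00 → M9 → G7 → Z9 → X8 → R6 → A4 → 00 costs 83.
Optimal: 00 → G7 → Z9 → X8 → R6 → A4 → M9 → 00 costs 77 (by enumerating all 360 distinct tours).
Excess = 83 − 77 = 6.

The nearest-neighbour route is 6 miles longer than optimal.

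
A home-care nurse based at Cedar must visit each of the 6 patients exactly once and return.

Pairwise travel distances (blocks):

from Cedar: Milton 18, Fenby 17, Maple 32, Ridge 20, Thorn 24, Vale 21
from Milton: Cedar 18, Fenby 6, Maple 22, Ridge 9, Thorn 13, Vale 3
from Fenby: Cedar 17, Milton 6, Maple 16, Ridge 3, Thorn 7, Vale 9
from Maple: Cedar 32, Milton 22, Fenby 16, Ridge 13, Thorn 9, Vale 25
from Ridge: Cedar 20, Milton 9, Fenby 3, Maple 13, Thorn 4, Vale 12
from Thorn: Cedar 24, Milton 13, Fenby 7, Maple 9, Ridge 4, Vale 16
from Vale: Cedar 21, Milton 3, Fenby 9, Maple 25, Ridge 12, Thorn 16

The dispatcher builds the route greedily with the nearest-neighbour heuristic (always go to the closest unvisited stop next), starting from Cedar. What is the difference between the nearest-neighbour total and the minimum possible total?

Cedar: Fenby=17, Milton=18, Ridge=20, Vale=21, Thorn=24, Maple=32 ⇒ Fenby
Fenby: Ridge=3, Milton=6, Thorn=7, Vale=9, Maple=16 ⇒ Ridge
Ridge: Thorn=4, Milton=9, Vale=12, Maple=13 ⇒ Thorn
Thorn: Maple=9, Milton=13, Vale=16 ⇒ Maple
Maple: Milton=22, Vale=25 ⇒ Milton
Milton: Vale=3 ⇒ Vale
NN route Cedar → Fenby → Ridge → Thorn → Maple → Milton → Vale → Cedar costs 79.
Optimal: Cedar → Milton → Vale → Fenby → Ridge → Thorn → Maple → Cedar costs 78 (by enumerating all 360 distinct tours).
Excess = 79 − 78 = 1.

The nearest-neighbour route is 1 blocks longer than optimal.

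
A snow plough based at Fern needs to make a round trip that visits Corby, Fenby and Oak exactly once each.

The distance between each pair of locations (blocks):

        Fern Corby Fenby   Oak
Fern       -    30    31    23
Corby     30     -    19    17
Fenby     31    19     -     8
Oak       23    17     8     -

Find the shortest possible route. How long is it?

Fern→Corby→Fenby→Oak→Fern: 30+19+8+23 = 80
Fern→Corby→Oak→Fenby→Fern: 30+17+8+31 = 86
Fern→Fenby→Corby→Oak→Fern: 31+19+17+23 = 90
The minimum is 80.
One optimal route: Fern → Corby → Fenby → Oak → Fern (or its reverse).

80 blocks — the shortest possible round trip.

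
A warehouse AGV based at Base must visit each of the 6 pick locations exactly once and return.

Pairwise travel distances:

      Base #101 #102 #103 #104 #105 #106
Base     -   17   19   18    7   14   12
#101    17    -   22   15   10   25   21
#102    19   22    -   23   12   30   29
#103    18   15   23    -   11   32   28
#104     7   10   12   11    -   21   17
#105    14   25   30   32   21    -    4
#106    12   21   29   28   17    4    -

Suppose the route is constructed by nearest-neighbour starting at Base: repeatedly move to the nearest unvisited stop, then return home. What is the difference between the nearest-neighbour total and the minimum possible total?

Base: #104=7, #106=12, #105=14, #101=17, #103=18, #102=19 ⇒ #104
#104: #101=10, #103=11, #102=12, #106=17, #105=21 ⇒ #101
#101: #103=15, #106=21, #102=22, #105=25 ⇒ #103
#103: #102=23, #106=28, #105=32 ⇒ #102
#102: #106=29, #105=30 ⇒ #106
#106: #105=4 ⇒ #105
NN route Base → #104 → #101 → #103 → #102 → #106 → #105 → Base costs 102.
Optimal: Base → #102 → #104 → #103 → #101 → #106 → #105 → Base costs 96 (by enumerating all 360 distinct tours).
Excess = 102 − 96 = 6.

The nearest-neighbour route is 6 longer than optimal.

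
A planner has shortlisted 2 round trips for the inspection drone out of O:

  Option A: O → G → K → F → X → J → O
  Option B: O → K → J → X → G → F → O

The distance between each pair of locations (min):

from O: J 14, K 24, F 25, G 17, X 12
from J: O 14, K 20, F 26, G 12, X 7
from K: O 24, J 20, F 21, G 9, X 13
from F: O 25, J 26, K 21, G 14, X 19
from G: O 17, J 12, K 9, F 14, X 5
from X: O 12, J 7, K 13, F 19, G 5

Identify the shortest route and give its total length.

Option A: 17 + 9 + 21 + 19 + 7 + 14 = 87
Option B: 24 + 20 + 7 + 5 + 14 + 25 = 95

Shortest is Option A, total 87 min.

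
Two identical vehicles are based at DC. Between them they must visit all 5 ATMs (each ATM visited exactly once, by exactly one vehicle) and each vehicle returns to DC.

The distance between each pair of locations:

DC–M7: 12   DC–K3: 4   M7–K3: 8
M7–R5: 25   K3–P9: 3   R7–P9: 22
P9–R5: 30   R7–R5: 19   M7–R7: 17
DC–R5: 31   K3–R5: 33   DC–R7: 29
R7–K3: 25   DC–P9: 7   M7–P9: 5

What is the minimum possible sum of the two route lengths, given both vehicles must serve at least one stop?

Try each way of splitting the stops between the two vehicles (each non-empty) and, for each split, find the best tour for each vehicle:
  {M7} + {R7, K3, P9, R5}: 24 + 79 = 103
  {R7} + {M7, K3, P9, R5}: 58 + 68 = 126
  {M7, R7} + {K3, P9, R5}: 58 + 68 = 126
  {K3} + {M7, R7, P9, R5}: 8 + 79 = 87
  {M7, K3} + {R7, P9, R5}: 24 + 79 = 103
  {R7, K3} + {M7, P9, R5}: 58 + 68 = 126
  … (15 splits in total)
Best: vehicle 1 DC → K3 → DC = 8; vehicle 2 DC → P9 → M7 → R7 → R5 → DC = 79; combined 87.

87 — the smallest possible combined total.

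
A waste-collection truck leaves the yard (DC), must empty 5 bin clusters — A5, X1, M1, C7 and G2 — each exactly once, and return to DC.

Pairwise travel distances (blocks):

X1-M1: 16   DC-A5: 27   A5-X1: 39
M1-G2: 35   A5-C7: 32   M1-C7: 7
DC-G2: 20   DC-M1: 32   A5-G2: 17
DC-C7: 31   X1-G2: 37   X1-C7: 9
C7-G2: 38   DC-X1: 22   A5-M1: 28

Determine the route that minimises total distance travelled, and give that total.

Minimum total distance: 103 blocks.

DC → A5 → X1 → M1 → C7 → G2 → DC: 27+39+16+7+38+20 = 147
DC → A5 → X1 → M1 → G2 → C7 → DC: 27+39+16+35+38+31 = 186
DC → A5 → X1 → C7 → M1 → G2 → DC: 27+39+9+7+35+20 = 137
DC → A5 → X1 → C7 → G2 → M1 → DC: 27+39+9+38+35+32 = 180
DC → A5 → X1 → G2 → M1 → C7 → DC: 27+39+37+35+7+31 = 176
DC → A5 → X1 → G2 → C7 → M1 → DC: 27+39+37+38+7+32 = 180
DC → A5 → M1 → X1 → C7 → G2 → DC: 27+28+16+9+38+20 = 138
DC → A5 → M1 → X1 → G2 → C7 → DC: 27+28+16+37+38+31 = 177
DC → A5 → M1 → C7 → X1 → G2 → DC: 27+28+7+9+37+20 = 128
DC → A5 → M1 → C7 → G2 → X1 → DC: 27+28+7+38+37+22 = 159
DC → A5 → M1 → G2 → X1 → C7 → DC: 27+28+35+37+9+31 = 167
DC → A5 → M1 → G2 → C7 → X1 → DC: 27+28+35+38+9+22 = 159
DC → A5 → C7 → X1 → M1 → G2 → DC: 27+32+9+16+35+20 = 139
DC → A5 → C7 → X1 → G2 → M1 → DC: 27+32+9+37+35+32 = 172
… (46 more)
DC → X1 → C7 → M1 → A5 → G2 → DC: 22+9+7+28+17+20 = 103  ← best
The minimum is 103.
One optimal route: DC → X1 → C7 → M1 → A5 → G2 → DC (or its reverse).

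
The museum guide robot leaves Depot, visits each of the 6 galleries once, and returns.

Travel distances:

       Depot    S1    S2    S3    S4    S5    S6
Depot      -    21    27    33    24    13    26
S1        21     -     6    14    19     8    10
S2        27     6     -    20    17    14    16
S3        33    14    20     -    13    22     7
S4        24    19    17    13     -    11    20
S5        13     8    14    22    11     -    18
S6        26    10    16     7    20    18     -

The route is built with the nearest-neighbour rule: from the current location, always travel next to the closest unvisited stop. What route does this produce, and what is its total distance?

Nearest-neighbour total = 87; route Depot → S5 → S1 → S2 → S6 → S3 → S4 → Depot.

At Depot the remaining stops are S5 13, S1 21, S4 24, S6 26, S2 27, S3 33; go to S5.
At S5 the remaining stops are S1 8, S4 11, S2 14, S6 18, S3 22; go to S1.
At S1 the remaining stops are S2 6, S6 10, S3 14, S4 19; go to S2.
At S2 the remaining stops are S6 16, S4 17, S3 20; go to S6.
At S6 the remaining stops are S3 7, S4 20; go to S3.
At S3 the remaining stops are S4 13; go to S4.
Return S4→Depot: 24.
Total = 13 + 8 + 6 + 16 + 7 + 13 + 24 = 87.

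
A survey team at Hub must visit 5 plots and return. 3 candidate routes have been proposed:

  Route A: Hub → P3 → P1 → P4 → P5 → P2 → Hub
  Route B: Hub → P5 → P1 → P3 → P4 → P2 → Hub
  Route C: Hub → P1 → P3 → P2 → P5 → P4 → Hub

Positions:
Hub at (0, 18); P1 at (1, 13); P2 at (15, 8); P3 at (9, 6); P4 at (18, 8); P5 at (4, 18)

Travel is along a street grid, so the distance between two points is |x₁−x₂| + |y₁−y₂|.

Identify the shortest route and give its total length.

66 — Route B is the shortest.

Route A: 21 + 15 + 22 + 24 + 21 + 25 = 128
Route B: 4 + 8 + 15 + 11 + 3 + 25 = 66
Route C: 6 + 15 + 8 + 21 + 24 + 28 = 102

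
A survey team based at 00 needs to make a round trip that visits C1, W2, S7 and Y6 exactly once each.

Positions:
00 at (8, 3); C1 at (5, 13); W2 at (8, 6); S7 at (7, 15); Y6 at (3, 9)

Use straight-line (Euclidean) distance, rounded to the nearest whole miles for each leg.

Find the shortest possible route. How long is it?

27 miles — the shortest possible round trip.

With 4 stops there are 4!/2 = 12 distinct round trips (a route and its reverse cost the same).
00→C1→W2→S7→Y6→00: 10+8+9+7+8 = 42
00→C1→W2→Y6→S7→00: 10+8+6+7+12 = 43
00→C1→S7→W2→Y6→00: 10+3+9+6+8 = 36
00→C1→S7→Y6→W2→00: 10+3+7+6+3 = 29
00→C1→Y6→W2→S7→00: 10+4+6+9+12 = 41
00→C1→Y6→S7→W2→00: 10+4+7+9+3 = 33
00→W2→C1→S7→Y6→00: 3+8+3+7+8 = 29
00→W2→C1→Y6→S7→00: 3+8+4+7+12 = 34
00→W2→S7→C1→Y6→00: 3+9+3+4+8 = 27
00→W2→Y6→C1→S7→00: 3+6+4+3+12 = 28
00→S7→C1→W2→Y6→00: 12+3+8+6+8 = 37
00→S7→W2→C1→Y6→00: 12+9+8+4+8 = 41
The minimum is 27.
One optimal route: 00 → W2 → S7 → C1 → Y6 → 00 (or its reverse).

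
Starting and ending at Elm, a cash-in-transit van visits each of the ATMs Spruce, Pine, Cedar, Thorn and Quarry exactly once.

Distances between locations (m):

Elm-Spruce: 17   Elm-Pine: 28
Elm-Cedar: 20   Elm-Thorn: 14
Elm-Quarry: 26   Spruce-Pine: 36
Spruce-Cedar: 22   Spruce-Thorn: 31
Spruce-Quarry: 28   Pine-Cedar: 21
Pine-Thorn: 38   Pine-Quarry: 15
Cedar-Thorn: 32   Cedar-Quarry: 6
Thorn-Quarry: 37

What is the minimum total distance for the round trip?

Minimum total distance: 112 m.

Elm→Spruce→Pine→Cedar→Thorn→Quarry→Elm: 17+36+21+32+37+26 = 169
Elm→Spruce→Pine→Cedar→Quarry→Thorn→Elm: 17+36+21+6+37+14 = 131
Elm→Spruce→Pine→Thorn→Cedar→Quarry→Elm: 17+36+38+32+6+26 = 155
Elm→Spruce→Pine→Thorn→Quarry→Cedar→Elm: 17+36+38+37+6+20 = 154
Elm→Spruce→Pine→Quarry→Cedar→Thorn→Elm: 17+36+15+6+32+14 = 120
Elm→Spruce→Pine→Quarry→Thorn→Cedar→Elm: 17+36+15+37+32+20 = 157
Elm→Spruce→Cedar→Pine→Thorn→Quarry→Elm: 17+22+21+38+37+26 = 161
Elm→Spruce→Cedar→Pine→Quarry→Thorn→Elm: 17+22+21+15+37+14 = 126
Elm→Spruce→Cedar→Thorn→Pine→Quarry→Elm: 17+22+32+38+15+26 = 150
Elm→Spruce→Cedar→Thorn→Quarry→Pine→Elm: 17+22+32+37+15+28 = 151
Elm→Spruce→Cedar→Quarry→Pine→Thorn→Elm: 17+22+6+15+38+14 = 112
Elm→Spruce→Cedar→Quarry→Thorn→Pine→Elm: 17+22+6+37+38+28 = 148
Elm→Spruce→Thorn→Pine→Cedar→Quarry→Elm: 17+31+38+21+6+26 = 139
Elm→Spruce→Thorn→Pine→Quarry→Cedar→Elm: 17+31+38+15+6+20 = 127
… (46 more)
The minimum is 112.
One optimal route: Elm → Spruce → Cedar → Quarry → Pine → Thorn → Elm (or its reverse).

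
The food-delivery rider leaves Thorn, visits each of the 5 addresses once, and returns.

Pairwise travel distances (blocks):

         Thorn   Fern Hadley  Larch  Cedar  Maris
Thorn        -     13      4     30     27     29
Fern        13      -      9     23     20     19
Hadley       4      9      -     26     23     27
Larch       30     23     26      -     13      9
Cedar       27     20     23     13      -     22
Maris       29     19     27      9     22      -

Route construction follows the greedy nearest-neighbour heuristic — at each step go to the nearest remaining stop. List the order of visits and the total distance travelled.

Total distance 81 blocks via the nearest-neighbour route Thorn → Hadley → Fern → Maris → Larch → Cedar → Thorn.

From Thorn: distances to unvisited — Hadley=4, Fern=13, Cedar=27, Maris=29, Larch=30. Nearest is Hadley (4).
From Hadley: distances to unvisited — Fern=9, Cedar=23, Larch=26, Maris=27. Nearest is Fern (9).
From Fern: distances to unvisited — Maris=19, Cedar=20, Larch=23. Nearest is Maris (19).
From Maris: distances to unvisited — Larch=9, Cedar=22. Nearest is Larch (9).
From Larch: distances to unvisited — Cedar=13. Nearest is Cedar (13).
Return Cedar→Thorn: 27.
Total = 4 + 9 + 19 + 9 + 13 + 27 = 81.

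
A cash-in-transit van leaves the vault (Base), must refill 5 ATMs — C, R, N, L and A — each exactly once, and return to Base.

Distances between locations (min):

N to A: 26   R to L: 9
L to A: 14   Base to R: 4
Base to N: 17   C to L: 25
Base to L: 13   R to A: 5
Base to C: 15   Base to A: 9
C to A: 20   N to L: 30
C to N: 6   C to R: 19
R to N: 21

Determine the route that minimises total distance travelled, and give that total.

70 min — the shortest possible round trip.

There are 60 distinct closed tours to check (reversals are equivalent).
Base - C - R - N - L - A - Base: 15+19+21+30+14+9 = 108
Base - C - R - N - A - L - Base: 15+19+21+26+14+13 = 108
Base - C - R - L - N - A - Base: 15+19+9+30+26+9 = 108
Base - C - R - L - A - N - Base: 15+19+9+14+26+17 = 100
Base - C - R - A - N - L - Base: 15+19+5+26+30+13 = 108
Base - C - R - A - L - N - Base: 15+19+5+14+30+17 = 100
Base - C - N - R - L - A - Base: 15+6+21+9+14+9 = 74
Base - C - N - R - A - L - Base: 15+6+21+5+14+13 = 74
Base - C - N - L - R - A - Base: 15+6+30+9+5+9 = 74
Base - C - N - L - A - R - Base: 15+6+30+14+5+4 = 74
Base - C - N - A - R - L - Base: 15+6+26+5+9+13 = 74
Base - C - N - A - L - R - Base: 15+6+26+14+9+4 = 74
Base - C - L - R - N - A - Base: 15+25+9+21+26+9 = 105
Base - C - L - R - A - N - Base: 15+25+9+5+26+17 = 97
… (46 more)
Base - R - L - A - C - N - Base: 4+9+14+20+6+17 = 70  ← best
The minimum is 70.
One optimal route: Base → R → L → A → C → N → Base (or its reverse).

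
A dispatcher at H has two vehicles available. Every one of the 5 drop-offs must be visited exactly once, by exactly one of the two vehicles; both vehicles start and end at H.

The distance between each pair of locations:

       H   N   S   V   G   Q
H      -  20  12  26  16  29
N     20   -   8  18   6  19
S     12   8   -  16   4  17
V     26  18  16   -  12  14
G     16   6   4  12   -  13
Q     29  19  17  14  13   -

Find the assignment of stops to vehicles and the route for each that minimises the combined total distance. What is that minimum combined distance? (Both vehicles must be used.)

Try each way of splitting the stops between the two vehicles (each non-empty) and, for each split, find the best tour for each vehicle:
  {N} + {S, V, G, Q}: 40 + 69 = 109
  {S} + {N, V, G, Q}: 24 + 79 = 103
  {N, S} + {V, G, Q}: 40 + 69 = 109
  {V} + {N, S, G, Q}: 52 + 68 = 120
  {N, V} + {S, G, Q}: 64 + 58 = 122
  {S, V} + {N, G, Q}: 54 + 68 = 122
  … (15 splits in total)
Best: vehicle 1 H → S → H = 24; vehicle 2 H → N → G → Q → V → H = 79; combined 103.

103 — the smallest possible combined total.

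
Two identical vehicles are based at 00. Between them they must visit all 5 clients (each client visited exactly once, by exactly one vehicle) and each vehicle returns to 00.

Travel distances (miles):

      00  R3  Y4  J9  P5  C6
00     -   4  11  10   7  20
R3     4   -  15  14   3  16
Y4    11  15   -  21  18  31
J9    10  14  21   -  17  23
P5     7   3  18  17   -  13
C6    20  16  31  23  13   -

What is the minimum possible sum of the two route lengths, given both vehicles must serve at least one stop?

Minimum combined distance: 75 miles.

There are 2^4 − 1 = 15 ways to divide the 5 stops into two non-empty groups. For each, the best each vehicle can do is its own shortest tour through its group:
  {R3} + {Y4, J9, P5, C6}: 8 + 75 = 83
  {Y4} + {R3, J9, P5, C6}: 22 + 53 = 75
  {R3, Y4} + {J9, P5, C6}: 30 + 53 = 83
  {J9} + {R3, Y4, P5, C6}: 20 + 62 = 82
  {R3, J9} + {Y4, P5, C6}: 28 + 62 = 90
  {Y4, J9} + {R3, P5, C6}: 42 + 40 = 82
  … (15 splits in total)
Best: vehicle 1 00 → Y4 → 00 = 22; vehicle 2 00 → R3 → P5 → C6 → J9 → 00 = 53; combined 75.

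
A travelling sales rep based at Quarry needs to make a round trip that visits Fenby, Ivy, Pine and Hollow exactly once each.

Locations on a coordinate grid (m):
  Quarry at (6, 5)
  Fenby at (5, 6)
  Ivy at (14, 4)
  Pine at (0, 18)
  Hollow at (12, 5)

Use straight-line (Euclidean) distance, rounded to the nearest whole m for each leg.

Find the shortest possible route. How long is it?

With 4 stops there are 4!/2 = 12 distinct round trips (a route and its reverse cost the same).
Quarry → Fenby → Ivy → Pine → Hollow → Quarry: 1+9+20+18+6 = 54
Quarry → Fenby → Ivy → Hollow → Pine → Quarry: 1+9+2+18+14 = 44
Quarry → Fenby → Pine → Ivy → Hollow → Quarry: 1+13+20+2+6 = 42
Quarry → Fenby → Pine → Hollow → Ivy → Quarry: 1+13+18+2+8 = 42
Quarry → Fenby → Hollow → Ivy → Pine → Quarry: 1+7+2+20+14 = 44
Quarry → Fenby → Hollow → Pine → Ivy → Quarry: 1+7+18+20+8 = 54
Quarry → Ivy → Fenby → Pine → Hollow → Quarry: 8+9+13+18+6 = 54
Quarry → Ivy → Fenby → Hollow → Pine → Quarry: 8+9+7+18+14 = 56
Quarry → Ivy → Pine → Fenby → Hollow → Quarry: 8+20+13+7+6 = 54
Quarry → Ivy → Hollow → Fenby → Pine → Quarry: 8+2+7+13+14 = 44
Quarry → Pine → Fenby → Ivy → Hollow → Quarry: 14+13+9+2+6 = 44
Quarry → Pine → Ivy → Fenby → Hollow → Quarry: 14+20+9+7+6 = 56
The minimum is 42.
One optimal route: Quarry → Fenby → Pine → Ivy → Hollow → Quarry (or its reverse).

Shortest round trip = 42 m.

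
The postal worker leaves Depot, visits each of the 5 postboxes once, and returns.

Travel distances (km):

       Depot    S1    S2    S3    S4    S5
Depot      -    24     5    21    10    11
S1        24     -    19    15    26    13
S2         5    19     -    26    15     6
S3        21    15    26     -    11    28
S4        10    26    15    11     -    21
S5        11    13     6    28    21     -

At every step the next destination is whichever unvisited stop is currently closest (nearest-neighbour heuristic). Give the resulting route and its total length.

60 km along Depot → S2 → S5 → S1 → S3 → S4 → Depot.

From Depot: distances to unvisited — S2=5, S4=10, S5=11, S3=21, S1=24. Nearest is S2 (5).
From S2: distances to unvisited — S5=6, S4=15, S1=19, S3=26. Nearest is S5 (6).
From S5: distances to unvisited — S1=13, S4=21, S3=28. Nearest is S1 (13).
From S1: distances to unvisited — S3=15, S4=26. Nearest is S3 (15).
From S3: distances to unvisited — S4=11. Nearest is S4 (11).
Return S4→Depot: 10.
Total = 5 + 6 + 13 + 15 + 11 + 10 = 60.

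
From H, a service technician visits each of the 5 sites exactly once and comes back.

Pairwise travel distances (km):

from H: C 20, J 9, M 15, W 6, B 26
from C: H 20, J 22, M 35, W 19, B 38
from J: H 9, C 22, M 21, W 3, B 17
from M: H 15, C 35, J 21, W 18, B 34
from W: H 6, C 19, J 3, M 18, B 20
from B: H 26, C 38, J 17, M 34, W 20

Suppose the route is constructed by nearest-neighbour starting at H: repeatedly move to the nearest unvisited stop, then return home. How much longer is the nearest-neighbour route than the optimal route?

Excess over optimum: 7 km.

H: W=6, J=9, M=15, C=20, B=26 ⇒ W
W: J=3, M=18, C=19, B=20 ⇒ J
J: B=17, M=21, C=22 ⇒ B
B: M=34, C=38 ⇒ M
M: C=35 ⇒ C
NN route H → W → J → B → M → C → H costs 115.
Optimal: H → C → W → J → B → M → H costs 108 (by enumerating all 60 distinct tours).
Excess = 115 − 108 = 7.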